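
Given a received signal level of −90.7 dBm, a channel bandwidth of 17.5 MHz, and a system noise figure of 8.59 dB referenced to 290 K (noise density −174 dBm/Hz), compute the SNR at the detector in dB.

Noise floor: N = −174 + 10 log₁₀(B) + NF
10 log₁₀(1.75×10⁷) = 72.43 dB
N = −174 + 72.43 + 8.59 = −92.98 dBm
SNR = P_sig − N = −90.7 − (−92.98) = 2.28 dB → 2.3 dB

2.3 dB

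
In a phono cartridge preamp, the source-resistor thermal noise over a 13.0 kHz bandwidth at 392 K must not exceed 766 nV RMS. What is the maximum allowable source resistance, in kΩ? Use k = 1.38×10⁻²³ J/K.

Johnson–Nyquist: V_n = √(4kTRB) ⇒ R = V_n² / (4kTB)
4kTB = 4 × 1.38×10⁻²³ × 392 × 1.30×10⁴ = 2.81×10⁻¹⁶
R = (7.66×10⁻⁷)² / 2.81×10⁻¹⁶ = 2.09×10³ Ω = 2.09 kΩ

2.09 kΩ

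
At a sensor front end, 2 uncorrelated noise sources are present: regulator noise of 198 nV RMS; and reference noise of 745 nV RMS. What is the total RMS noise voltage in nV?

771 nV

Uncorrelated sources add in power (mean-square): V_tot = √(ΣV_i²)
V_tot = √[(1.98×10⁻⁷)² + (7.45×10⁻⁷)²] = 7.71×10⁻⁷ V = 771 nV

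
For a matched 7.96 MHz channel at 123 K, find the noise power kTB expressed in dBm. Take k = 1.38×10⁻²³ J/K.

P_n = kTB = 1.38×10⁻²³ × 123 × 7.96×10⁶ = 1.35×10⁻¹⁴ W
In dBm: 10 log₁₀(1.35×10⁻¹⁴ / 10⁻³) = −108.7 dBm

−108.7 dBm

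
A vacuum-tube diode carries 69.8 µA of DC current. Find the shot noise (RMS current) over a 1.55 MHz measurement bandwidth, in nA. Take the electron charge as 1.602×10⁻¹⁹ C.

5.89 nA

I_n = √(2qI·B)
2qI·B = 2 × 1.602×10⁻¹⁹ × 6.98×10⁻⁵ × 1.55×10⁶ = 3.47×10⁻¹⁷ A²
I_n = √(3.47×10⁻¹⁷) = 5.89×10⁻⁹ A = 5.89 nA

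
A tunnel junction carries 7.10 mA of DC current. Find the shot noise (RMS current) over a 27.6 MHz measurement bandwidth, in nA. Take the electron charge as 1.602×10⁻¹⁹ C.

I_n = √(2qI·B)
2qI·B = 2 × 1.602×10⁻¹⁹ × 7.10×10⁻³ × 2.76×10⁷ = 6.28×10⁻¹⁴ A²
I_n = √(6.28×10⁻¹⁴) = 2.51×10⁻⁷ A = 251 nA

251 nA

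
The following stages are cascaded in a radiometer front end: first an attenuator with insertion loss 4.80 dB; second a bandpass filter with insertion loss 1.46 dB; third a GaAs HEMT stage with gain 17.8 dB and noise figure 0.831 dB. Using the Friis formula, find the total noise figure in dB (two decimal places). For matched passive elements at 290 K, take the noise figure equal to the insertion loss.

7.09 dB

Convert to linear (a loss of L dB is a gain of −L dB): F_i = 10^(NF_i/10), G_i = 10^(G_i,dB/10)
  Stage 1: F_1 = 10^(4.80/10) = 3.020, G_1 = 10^(−4.80/10) = 0.3311
  Stage 2: F_2 = 10^(1.46/10) = 1.400, G_2 = 10^(−1.46/10) = 0.7145
  Stage 3: F_3 = 10^(0.831/10) = 1.211, G_3 = 10^(17.8/10) = 60.26
Friis cascade:
  F = 3.020 + (1.400 − 1)/0.3311 + (1.211 − 1)/0.2366 = 5.118
NF = 10 log₁₀(5.118) = 7.09 dB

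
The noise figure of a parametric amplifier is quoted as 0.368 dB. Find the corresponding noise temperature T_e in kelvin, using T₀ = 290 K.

25.6 K

F = 10^(0.368/10) = 1.08843
T_e = (F − 1)·T₀ = (1.08843 − 1) × 290 = 25.6 K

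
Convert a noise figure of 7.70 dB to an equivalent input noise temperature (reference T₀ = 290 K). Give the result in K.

1418 K

F = 10^(7.70/10) = 5.88844
T_e = (F − 1)·T₀ = (5.88844 − 1) × 290 = 1418 K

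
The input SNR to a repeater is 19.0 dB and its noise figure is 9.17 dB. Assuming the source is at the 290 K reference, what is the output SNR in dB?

By definition F = SNR_in/SNR_out, so in dB: SNR_out = SNR_in − NF
SNR_out = 19.0 − 9.17 = 9.83 dB

9.83 dB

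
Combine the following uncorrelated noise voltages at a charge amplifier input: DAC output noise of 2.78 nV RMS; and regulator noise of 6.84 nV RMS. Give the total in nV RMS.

Uncorrelated sources add in power (mean-square): V_tot = √(ΣV_i²)
V_tot = √[(2.78×10⁻⁹)² + (6.84×10⁻⁹)²] = 7.38×10⁻⁹ V = 7.38 nV

7.38 nV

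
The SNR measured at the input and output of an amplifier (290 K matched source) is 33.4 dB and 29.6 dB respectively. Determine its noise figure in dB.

3.8 dB

NF (dB) = SNR_in(dB) − SNR_out(dB) when the source is at T₀
NF = 33.4 − 29.6 = 3.8 dB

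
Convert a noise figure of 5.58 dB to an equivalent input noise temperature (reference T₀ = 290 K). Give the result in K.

F = 10^(5.58/10) = 3.6141
T_e = (F − 1)·T₀ = (3.6141 − 1) × 290 = 758 K

758 K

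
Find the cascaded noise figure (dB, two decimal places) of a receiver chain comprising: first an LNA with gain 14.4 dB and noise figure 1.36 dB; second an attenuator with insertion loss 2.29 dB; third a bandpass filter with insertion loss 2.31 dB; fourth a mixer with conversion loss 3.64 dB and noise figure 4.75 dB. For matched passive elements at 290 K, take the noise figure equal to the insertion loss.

Convert to linear (a loss of L dB is a gain of −L dB): F_i = 10^(NF_i/10), G_i = 10^(G_i,dB/10)
  Stage 1: F_1 = 10^(1.36/10) = 1.368, G_1 = 10^(14.4/10) = 27.54
  Stage 2: F_2 = 10^(2.29/10) = 1.694, G_2 = 10^(−2.29/10) = 0.5902
  Stage 3: F_3 = 10^(2.31/10) = 1.702, G_3 = 10^(−2.31/10) = 0.5875
  Stage 4: F_4 = 10^(4.75/10) = 2.985, G_4 = 10^(−3.64/10) = 0.4325
Friis cascade:
  F = 1.368 + (1.694 − 1)/27.54 + (1.702 − 1)/16.26 + (2.985 − 1)/9.550 = 1.644
NF = 10 log₁₀(1.644) = 2.16 dB

2.16 dB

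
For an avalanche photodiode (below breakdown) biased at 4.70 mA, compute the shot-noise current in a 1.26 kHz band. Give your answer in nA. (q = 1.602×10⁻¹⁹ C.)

I_n = √(2qI·B)
2qI·B = 2 × 1.602×10⁻¹⁹ × 4.70×10⁻³ × 1.26×10³ = 1.90×10⁻¹⁸ A²
I_n = √(1.90×10⁻¹⁸) = 1.38×10⁻⁹ A = 1.38 nA

1.38 nA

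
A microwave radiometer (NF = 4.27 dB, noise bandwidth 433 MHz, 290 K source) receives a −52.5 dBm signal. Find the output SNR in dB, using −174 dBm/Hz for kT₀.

30.9 dB

Noise floor: N = −174 + 10 log₁₀(B) + NF
10 log₁₀(4.33×10⁸) = 86.36 dB
N = −174 + 86.36 + 4.27 = −83.37 dBm
SNR = P_sig − N = −52.5 − (−83.37) = 30.87 dB → 30.9 dB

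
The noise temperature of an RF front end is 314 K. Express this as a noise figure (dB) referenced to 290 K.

F = 1 + T_e/T₀ = 1 + 314/290 = 2.08276
NF = 10 log₁₀(2.08276) = 3.19 dB

3.19 dB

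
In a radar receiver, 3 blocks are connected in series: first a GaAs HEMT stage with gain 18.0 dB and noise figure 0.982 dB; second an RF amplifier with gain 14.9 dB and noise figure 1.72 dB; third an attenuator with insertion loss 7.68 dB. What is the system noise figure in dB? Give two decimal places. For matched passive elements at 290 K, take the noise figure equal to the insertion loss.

1.02 dB

Convert to linear (a loss of L dB is a gain of −L dB): F_i = 10^(NF_i/10), G_i = 10^(G_i,dB/10)
  Stage 1: F_1 = 10^(0.982/10) = 1.254, G_1 = 10^(18.0/10) = 63.10
  Stage 2: F_2 = 10^(1.72/10) = 1.486, G_2 = 10^(14.9/10) = 30.90
  Stage 3: F_3 = 10^(7.68/10) = 5.861, G_3 = 10^(−7.68/10) = 0.1706
Friis cascade:
  F = 1.254 + (1.486 − 1)/63.10 + (5.861 − 1)/1950 = 1.264
NF = 10 log₁₀(1.264) = 1.02 dB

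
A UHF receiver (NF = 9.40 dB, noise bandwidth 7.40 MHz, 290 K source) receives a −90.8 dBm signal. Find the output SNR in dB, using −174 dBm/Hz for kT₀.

5.1 dB

Noise floor: N = −174 + 10 log₁₀(B) + NF
10 log₁₀(7.40×10⁶) = 68.69 dB
N = −174 + 68.69 + 9.40 = −95.91 dBm
SNR = P_sig − N = −90.8 − (−95.91) = 5.11 dB → 5.1 dB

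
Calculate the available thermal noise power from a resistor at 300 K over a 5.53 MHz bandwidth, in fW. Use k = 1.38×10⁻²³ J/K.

22.9 fW

P_n = kTB = 1.38×10⁻²³ × 300 × 5.53×10⁶ = 2.29×10⁻¹⁴ W = 22.9 fW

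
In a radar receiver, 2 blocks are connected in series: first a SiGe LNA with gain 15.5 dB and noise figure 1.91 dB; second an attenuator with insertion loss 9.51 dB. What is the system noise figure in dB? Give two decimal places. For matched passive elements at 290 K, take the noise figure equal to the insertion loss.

2.49 dB

Convert to linear (a loss of L dB is a gain of −L dB): F_i = 10^(NF_i/10), G_i = 10^(G_i,dB/10)
  Stage 1: F_1 = 10^(1.91/10) = 1.552, G_1 = 10^(15.5/10) = 35.48
  Stage 2: F_2 = 10^(9.51/10) = 8.933, G_2 = 10^(−9.51/10) = 0.1119
Friis cascade:
  F = 1.552 + (8.933 − 1)/35.48 = 1.776
NF = 10 log₁₀(1.776) = 2.49 dB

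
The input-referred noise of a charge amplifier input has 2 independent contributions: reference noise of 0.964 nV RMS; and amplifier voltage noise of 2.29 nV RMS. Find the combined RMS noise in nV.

2.48 nV

Uncorrelated sources add in power (mean-square): V_tot = √(ΣV_i²)
V_tot = √[(9.64×10⁻¹⁰)² + (2.29×10⁻⁹)²] = 2.48×10⁻⁹ V = 2.48 nV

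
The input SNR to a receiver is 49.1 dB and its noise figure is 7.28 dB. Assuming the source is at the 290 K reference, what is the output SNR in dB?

By definition F = SNR_in/SNR_out, so in dB: SNR_out = SNR_in − NF
SNR_out = 49.1 − 7.28 = 41.82 dB

41.82 dB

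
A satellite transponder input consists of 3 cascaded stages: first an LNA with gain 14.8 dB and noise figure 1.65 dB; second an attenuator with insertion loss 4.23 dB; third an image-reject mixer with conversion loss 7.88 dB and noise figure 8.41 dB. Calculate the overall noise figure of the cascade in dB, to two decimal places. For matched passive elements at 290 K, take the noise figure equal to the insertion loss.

3.09 dB

Convert to linear (a loss of L dB is a gain of −L dB): F_i = 10^(NF_i/10), G_i = 10^(G_i,dB/10)
  Stage 1: F_1 = 10^(1.65/10) = 1.462, G_1 = 10^(14.8/10) = 30.20
  Stage 2: F_2 = 10^(4.23/10) = 2.649, G_2 = 10^(−4.23/10) = 0.3776
  Stage 3: F_3 = 10^(8.41/10) = 6.934, G_3 = 10^(−7.88/10) = 0.1629
Friis cascade:
  F = 1.462 + (2.649 − 1)/30.20 + (6.934 − 1)/11.40 = 2.037
NF = 10 log₁₀(2.037) = 3.09 dB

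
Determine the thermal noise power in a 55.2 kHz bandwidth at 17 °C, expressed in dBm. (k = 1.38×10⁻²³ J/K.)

T = 17 °C + 273.15 = 290.15 K
P_n = kTB = 1.38×10⁻²³ × 290.15 × 5.52×10⁴ = 2.21×10⁻¹⁶ W
In dBm: 10 log₁₀(2.21×10⁻¹⁶ / 10⁻³) = −126.6 dBm

−126.6 dBm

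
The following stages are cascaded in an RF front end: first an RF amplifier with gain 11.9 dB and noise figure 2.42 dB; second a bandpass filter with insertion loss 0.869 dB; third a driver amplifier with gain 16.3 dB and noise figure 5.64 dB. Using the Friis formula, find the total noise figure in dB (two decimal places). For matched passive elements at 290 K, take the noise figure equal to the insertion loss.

2.95 dB

Convert to linear (a loss of L dB is a gain of −L dB): F_i = 10^(NF_i/10), G_i = 10^(G_i,dB/10)
  Stage 1: F_1 = 10^(2.42/10) = 1.746, G_1 = 10^(11.9/10) = 15.49
  Stage 2: F_2 = 10^(0.869/10) = 1.222, G_2 = 10^(−0.869/10) = 0.8187
  Stage 3: F_3 = 10^(5.64/10) = 3.664, G_3 = 10^(16.3/10) = 42.66
Friis cascade:
  F = 1.746 + (1.222 − 1)/15.49 + (3.664 − 1)/12.68 = 1.970
NF = 10 log₁₀(1.970) = 2.95 dB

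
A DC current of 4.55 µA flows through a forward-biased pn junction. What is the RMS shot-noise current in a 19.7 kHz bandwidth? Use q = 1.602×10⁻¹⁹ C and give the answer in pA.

169 pA

I_n = √(2qI·B)
2qI·B = 2 × 1.602×10⁻¹⁹ × 4.55×10⁻⁶ × 1.97×10⁴ = 2.87×10⁻²⁰ A²
I_n = √(2.87×10⁻²⁰) = 1.69×10⁻¹⁰ A = 169 pA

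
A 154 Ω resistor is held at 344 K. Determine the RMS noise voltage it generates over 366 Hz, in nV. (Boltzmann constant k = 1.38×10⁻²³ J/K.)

V_n = √(4kTRB)
4kTRB = 4 × 1.38×10⁻²³ × 344 × 1.54×10² × 3.66×10² = 1.07×10⁻¹⁵ V²
V_n = √(1.07×10⁻¹⁵) = 3.27×10⁻⁸ V = 32.7 nV

32.7 nV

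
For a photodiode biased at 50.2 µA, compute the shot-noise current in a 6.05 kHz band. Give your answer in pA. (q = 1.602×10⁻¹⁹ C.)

312 pA

I_n = √(2qI·B)
2qI·B = 2 × 1.602×10⁻¹⁹ × 5.02×10⁻⁵ × 6.05×10³ = 9.73×10⁻²⁰ A²
I_n = √(9.73×10⁻²⁰) = 3.12×10⁻¹⁰ A = 312 pA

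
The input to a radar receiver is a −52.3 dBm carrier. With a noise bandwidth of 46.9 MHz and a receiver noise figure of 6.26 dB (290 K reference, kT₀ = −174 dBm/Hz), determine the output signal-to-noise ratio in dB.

38.7 dB

Noise floor: N = −174 + 10 log₁₀(B) + NF
10 log₁₀(4.69×10⁷) = 76.71 dB
N = −174 + 76.71 + 6.26 = −91.03 dBm
SNR = P_sig − N = −52.3 − (−91.03) = 38.73 dB → 38.7 dB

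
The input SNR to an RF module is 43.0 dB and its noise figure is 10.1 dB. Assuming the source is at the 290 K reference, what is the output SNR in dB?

32.9 dB

By definition F = SNR_in/SNR_out, so in dB: SNR_out = SNR_in − NF
SNR_out = 43.0 − 10.1 = 32.9 dB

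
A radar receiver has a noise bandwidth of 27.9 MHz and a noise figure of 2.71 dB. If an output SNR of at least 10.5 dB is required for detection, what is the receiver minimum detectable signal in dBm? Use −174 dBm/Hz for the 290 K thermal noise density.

−86.3 dBm

Sensitivity = −174 + 10 log₁₀(B) + NF + SNR_min
= −174 + 74.46 + 2.71 + 10.5
= −86.33 dBm → −86.3 dBm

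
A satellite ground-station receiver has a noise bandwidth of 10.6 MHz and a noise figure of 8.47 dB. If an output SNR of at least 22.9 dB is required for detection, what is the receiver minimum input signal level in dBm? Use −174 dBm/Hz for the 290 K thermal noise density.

Sensitivity = −174 + 10 log₁₀(B) + NF + SNR_min
= −174 + 70.25 + 8.47 + 22.9
= −72.38 dBm → −72.4 dBm

−72.4 dBm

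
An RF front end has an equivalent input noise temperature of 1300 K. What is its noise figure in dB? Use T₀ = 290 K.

7.39 dB

F = 1 + T_e/T₀ = 1 + 1300/290 = 5.48276
NF = 10 log₁₀(5.48276) = 7.39 dB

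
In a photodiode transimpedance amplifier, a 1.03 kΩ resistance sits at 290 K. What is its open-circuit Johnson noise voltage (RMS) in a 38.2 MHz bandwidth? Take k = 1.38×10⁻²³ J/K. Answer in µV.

V_n = √(4kTRB)
4kTRB = 4 × 1.38×10⁻²³ × 290 × 1.03×10³ × 3.82×10⁷ = 6.30×10⁻¹⁰ V²
V_n = √(6.30×10⁻¹⁰) = 2.51×10⁻⁵ V = 25.1 µV

25.1 µV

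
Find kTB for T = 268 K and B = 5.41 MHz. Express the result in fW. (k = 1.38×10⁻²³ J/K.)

P_n = kTB = 1.38×10⁻²³ × 268 × 5.41×10⁶ = 2.00×10⁻¹⁴ W = 20.0 fW

20.0 fW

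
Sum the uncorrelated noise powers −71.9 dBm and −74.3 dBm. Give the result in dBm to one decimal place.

−69.9 dBm

Convert to linear, add, convert back:
P₁ = 6.46×10⁻¹¹ W, P₂ = 3.72×10⁻¹¹ W
P_tot = 1.02×10⁻¹⁰ W → 10 log₁₀(P_tot / 10⁻³) = −69.9 dBm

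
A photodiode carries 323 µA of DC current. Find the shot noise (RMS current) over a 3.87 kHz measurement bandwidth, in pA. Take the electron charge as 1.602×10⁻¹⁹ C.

633 pA

I_n = √(2qI·B)
2qI·B = 2 × 1.602×10⁻¹⁹ × 3.23×10⁻⁴ × 3.87×10³ = 4.01×10⁻¹⁹ A²
I_n = √(4.01×10⁻¹⁹) = 6.33×10⁻¹⁰ A = 633 pA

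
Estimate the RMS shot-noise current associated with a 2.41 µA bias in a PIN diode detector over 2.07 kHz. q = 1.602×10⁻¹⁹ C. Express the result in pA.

I_n = √(2qI·B)
2qI·B = 2 × 1.602×10⁻¹⁹ × 2.41×10⁻⁶ × 2.07×10³ = 1.60×10⁻²¹ A²
I_n = √(1.60×10⁻²¹) = 4.00×10⁻¹¹ A = 40.0 pA

40.0 pA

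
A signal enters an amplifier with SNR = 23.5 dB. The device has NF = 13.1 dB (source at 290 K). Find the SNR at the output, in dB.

By definition F = SNR_in/SNR_out, so in dB: SNR_out = SNR_in − NF
SNR_out = 23.5 − 13.1 = 10.4 dB

10.4 dB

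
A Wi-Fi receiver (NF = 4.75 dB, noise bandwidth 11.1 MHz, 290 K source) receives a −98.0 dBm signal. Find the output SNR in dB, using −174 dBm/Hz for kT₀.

Noise floor: N = −174 + 10 log₁₀(B) + NF
10 log₁₀(1.11×10⁷) = 70.45 dB
N = −174 + 70.45 + 4.75 = −98.80 dBm
SNR = P_sig − N = −98.0 − (−98.80) = 0.80 dB → 0.8 dB

0.8 dB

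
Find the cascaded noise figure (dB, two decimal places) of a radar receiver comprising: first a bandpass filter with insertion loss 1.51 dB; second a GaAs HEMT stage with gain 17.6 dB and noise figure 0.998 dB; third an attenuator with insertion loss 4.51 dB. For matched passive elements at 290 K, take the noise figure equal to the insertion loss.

2.62 dB

Convert to linear (a loss of L dB is a gain of −L dB): F_i = 10^(NF_i/10), G_i = 10^(G_i,dB/10)
  Stage 1: F_1 = 10^(1.51/10) = 1.416, G_1 = 10^(−1.51/10) = 0.7063
  Stage 2: F_2 = 10^(0.998/10) = 1.258, G_2 = 10^(17.6/10) = 57.54
  Stage 3: F_3 = 10^(4.51/10) = 2.825, G_3 = 10^(−4.51/10) = 0.3540
Friis cascade:
  F = 1.416 + (1.258 − 1)/0.7063 + (2.825 − 1)/40.64 = 1.826
NF = 10 log₁₀(1.826) = 2.62 dB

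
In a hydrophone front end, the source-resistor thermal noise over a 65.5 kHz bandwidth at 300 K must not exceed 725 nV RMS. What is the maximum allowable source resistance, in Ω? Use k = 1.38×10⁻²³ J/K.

485 Ω

Johnson–Nyquist: V_n = √(4kTRB) ⇒ R = V_n² / (4kTB)
4kTB = 4 × 1.38×10⁻²³ × 300 × 6.55×10⁴ = 1.08×10⁻¹⁵
R = (7.25×10⁻⁷)² / 1.08×10⁻¹⁵ = 4.85×10² Ω = 485 Ω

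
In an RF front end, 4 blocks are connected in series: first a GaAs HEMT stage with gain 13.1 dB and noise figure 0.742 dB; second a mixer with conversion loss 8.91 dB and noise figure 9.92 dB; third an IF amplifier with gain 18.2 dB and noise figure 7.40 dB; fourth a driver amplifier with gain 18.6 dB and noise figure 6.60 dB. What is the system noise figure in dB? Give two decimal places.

5.25 dB

Convert to linear (a loss of L dB is a gain of −L dB): F_i = 10^(NF_i/10), G_i = 10^(G_i,dB/10)
  Stage 1: F_1 = 10^(0.742/10) = 1.186, G_1 = 10^(13.1/10) = 20.42
  Stage 2: F_2 = 10^(9.92/10) = 9.817, G_2 = 10^(−8.91/10) = 0.1285
  Stage 3: F_3 = 10^(7.40/10) = 5.495, G_3 = 10^(18.2/10) = 66.07
  Stage 4: F_4 = 10^(6.60/10) = 4.571, G_4 = 10^(18.6/10) = 72.44
Friis cascade:
  F = 1.186 + (9.817 − 1)/20.42 + (5.495 − 1)/2.624 + (4.571 − 1)/173.4 = 3.352
NF = 10 log₁₀(3.352) = 5.25 dB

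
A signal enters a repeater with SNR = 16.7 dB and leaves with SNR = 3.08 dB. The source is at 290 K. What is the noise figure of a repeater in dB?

13.62 dB

NF (dB) = SNR_in(dB) − SNR_out(dB) when the source is at T₀
NF = 16.7 − 3.08 = 13.62 dB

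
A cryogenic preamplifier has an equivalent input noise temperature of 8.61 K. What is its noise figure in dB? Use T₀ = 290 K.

0.127 dB

F = 1 + T_e/T₀ = 1 + 8.61/290 = 1.02969
NF = 10 log₁₀(1.02969) = 0.127 dB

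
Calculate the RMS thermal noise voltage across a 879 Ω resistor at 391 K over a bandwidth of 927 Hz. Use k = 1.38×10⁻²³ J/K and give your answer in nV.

133 nV

V_n = √(4kTRB)
4kTRB = 4 × 1.38×10⁻²³ × 391 × 8.79×10² × 9.27×10² = 1.76×10⁻¹⁴ V²
V_n = √(1.76×10⁻¹⁴) = 1.33×10⁻⁷ V = 133 nV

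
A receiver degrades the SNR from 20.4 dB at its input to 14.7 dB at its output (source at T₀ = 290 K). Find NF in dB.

5.7 dB

NF (dB) = SNR_in(dB) − SNR_out(dB) when the source is at T₀
NF = 20.4 − 14.7 = 5.7 dB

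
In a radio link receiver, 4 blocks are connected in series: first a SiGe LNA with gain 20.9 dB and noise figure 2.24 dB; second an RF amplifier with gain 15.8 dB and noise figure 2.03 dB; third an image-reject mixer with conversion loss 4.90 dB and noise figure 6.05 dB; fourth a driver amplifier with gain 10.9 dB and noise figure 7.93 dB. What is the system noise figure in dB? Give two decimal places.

Convert to linear (a loss of L dB is a gain of −L dB): F_i = 10^(NF_i/10), G_i = 10^(G_i,dB/10)
  Stage 1: F_1 = 10^(2.24/10) = 1.675, G_1 = 10^(20.9/10) = 123.0
  Stage 2: F_2 = 10^(2.03/10) = 1.596, G_2 = 10^(15.8/10) = 38.02
  Stage 3: F_3 = 10^(6.05/10) = 4.027, G_3 = 10^(−4.90/10) = 0.3236
  Stage 4: F_4 = 10^(7.93/10) = 6.209, G_4 = 10^(10.9/10) = 12.30
Friis cascade:
  F = 1.675 + (1.596 − 1)/123.0 + (4.027 − 1)/4677 + (6.209 − 1)/1514 = 1.684
NF = 10 log₁₀(1.684) = 2.26 dB

2.26 dB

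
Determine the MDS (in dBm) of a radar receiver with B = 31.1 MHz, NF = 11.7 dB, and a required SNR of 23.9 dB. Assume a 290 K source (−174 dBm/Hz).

−63.5 dBm

Sensitivity = −174 + 10 log₁₀(B) + NF + SNR_min
= −174 + 74.93 + 11.7 + 23.9
= −63.47 dBm → −63.5 dBm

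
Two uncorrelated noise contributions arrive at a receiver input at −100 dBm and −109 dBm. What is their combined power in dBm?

−99.5 dBm

Convert to linear, add, convert back:
P₁ = 1.00×10⁻¹³ W, P₂ = 1.26×10⁻¹⁴ W
P_tot = 1.13×10⁻¹³ W → 10 log₁₀(P_tot / 10⁻³) = −99.5 dBm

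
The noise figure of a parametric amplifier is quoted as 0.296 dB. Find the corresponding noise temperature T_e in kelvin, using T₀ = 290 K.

F = 10^(0.296/10) = 1.07053
T_e = (F − 1)·T₀ = (1.07053 − 1) × 290 = 20.5 K

20.5 K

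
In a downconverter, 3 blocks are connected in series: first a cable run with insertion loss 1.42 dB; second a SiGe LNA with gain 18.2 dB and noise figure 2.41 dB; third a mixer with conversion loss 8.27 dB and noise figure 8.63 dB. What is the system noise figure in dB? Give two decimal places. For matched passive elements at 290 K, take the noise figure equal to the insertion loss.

4.06 dB

Convert to linear (a loss of L dB is a gain of −L dB): F_i = 10^(NF_i/10), G_i = 10^(G_i,dB/10)
  Stage 1: F_1 = 10^(1.42/10) = 1.387, G_1 = 10^(−1.42/10) = 0.7211
  Stage 2: F_2 = 10^(2.41/10) = 1.742, G_2 = 10^(18.2/10) = 66.07
  Stage 3: F_3 = 10^(8.63/10) = 7.295, G_3 = 10^(−8.27/10) = 0.1489
Friis cascade:
  F = 1.387 + (1.742 − 1)/0.7211 + (7.295 − 1)/47.64 = 2.548
NF = 10 log₁₀(2.548) = 4.06 dB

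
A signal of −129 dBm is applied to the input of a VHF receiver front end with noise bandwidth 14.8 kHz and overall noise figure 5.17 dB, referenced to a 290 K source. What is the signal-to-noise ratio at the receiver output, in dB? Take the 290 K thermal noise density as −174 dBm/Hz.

Noise floor: N = −174 + 10 log₁₀(B) + NF
10 log₁₀(1.48×10⁴) = 41.7 dB
N = −174 + 41.7 + 5.17 = −127.13 dBm
SNR = P_sig − N = −129 − (−127.13) = −1.87 dB → −1.9 dB

−1.9 dB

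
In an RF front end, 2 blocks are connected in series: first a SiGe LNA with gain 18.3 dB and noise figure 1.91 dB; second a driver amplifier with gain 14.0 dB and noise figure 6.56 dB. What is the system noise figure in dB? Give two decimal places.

Convert to linear (a loss of L dB is a gain of −L dB): F_i = 10^(NF_i/10), G_i = 10^(G_i,dB/10)
  Stage 1: F_1 = 10^(1.91/10) = 1.552, G_1 = 10^(18.3/10) = 67.61
  Stage 2: F_2 = 10^(6.56/10) = 4.529, G_2 = 10^(14.0/10) = 25.12
Friis cascade:
  F = 1.552 + (4.529 − 1)/67.61 = 1.605
NF = 10 log₁₀(1.605) = 2.05 dB

2.05 dB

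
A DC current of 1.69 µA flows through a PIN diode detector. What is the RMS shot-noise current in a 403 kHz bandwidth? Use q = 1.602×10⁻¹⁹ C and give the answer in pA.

I_n = √(2qI·B)
2qI·B = 2 × 1.602×10⁻¹⁹ × 1.69×10⁻⁶ × 4.03×10⁵ = 2.18×10⁻¹⁹ A²
I_n = √(2.18×10⁻¹⁹) = 4.67×10⁻¹⁰ A = 467 pA

467 pA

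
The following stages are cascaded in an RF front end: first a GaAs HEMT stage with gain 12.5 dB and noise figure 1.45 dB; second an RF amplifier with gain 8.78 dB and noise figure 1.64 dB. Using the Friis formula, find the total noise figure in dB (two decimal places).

Convert to linear (a loss of L dB is a gain of −L dB): F_i = 10^(NF_i/10), G_i = 10^(G_i,dB/10)
  Stage 1: F_1 = 10^(1.45/10) = 1.396, G_1 = 10^(12.5/10) = 17.78
  Stage 2: F_2 = 10^(1.64/10) = 1.459, G_2 = 10^(8.78/10) = 7.551
Friis cascade:
  F = 1.396 + (1.459 − 1)/17.78 = 1.422
NF = 10 log₁₀(1.422) = 1.53 dB

1.53 dB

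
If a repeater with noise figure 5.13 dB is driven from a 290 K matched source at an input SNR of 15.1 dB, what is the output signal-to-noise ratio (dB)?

By definition F = SNR_in/SNR_out, so in dB: SNR_out = SNR_in − NF
SNR_out = 15.1 − 5.13 = 9.97 dB

9.97 dB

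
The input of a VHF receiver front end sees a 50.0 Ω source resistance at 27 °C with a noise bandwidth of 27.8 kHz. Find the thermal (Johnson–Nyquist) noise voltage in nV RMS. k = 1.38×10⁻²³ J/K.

T = 27 °C + 273.15 = 300.15 K
V_n = √(4kTRB)
4kTRB = 4 × 1.38×10⁻²³ × 300.15 × 5.00×10¹ × 2.78×10⁴ = 2.30×10⁻¹⁴ V²
V_n = √(2.30×10⁻¹⁴) = 1.52×10⁻⁷ V = 152 nV

152 nV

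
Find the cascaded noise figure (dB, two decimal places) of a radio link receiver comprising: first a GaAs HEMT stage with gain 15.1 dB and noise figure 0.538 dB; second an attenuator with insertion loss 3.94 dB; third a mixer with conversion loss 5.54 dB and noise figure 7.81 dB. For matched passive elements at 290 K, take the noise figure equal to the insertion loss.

1.94 dB

Convert to linear (a loss of L dB is a gain of −L dB): F_i = 10^(NF_i/10), G_i = 10^(G_i,dB/10)
  Stage 1: F_1 = 10^(0.538/10) = 1.132, G_1 = 10^(15.1/10) = 32.36
  Stage 2: F_2 = 10^(3.94/10) = 2.477, G_2 = 10^(−3.94/10) = 0.4036
  Stage 3: F_3 = 10^(7.81/10) = 6.039, G_3 = 10^(−5.54/10) = 0.2793
Friis cascade:
  F = 1.132 + (2.477 − 1)/32.36 + (6.039 − 1)/13.06 = 1.563
NF = 10 log₁₀(1.563) = 1.94 dB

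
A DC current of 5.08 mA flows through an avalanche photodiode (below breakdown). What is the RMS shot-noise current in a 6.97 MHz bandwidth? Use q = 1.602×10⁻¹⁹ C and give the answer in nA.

107 nA

I_n = √(2qI·B)
2qI·B = 2 × 1.602×10⁻¹⁹ × 5.08×10⁻³ × 6.97×10⁶ = 1.13×10⁻¹⁴ A²
I_n = √(1.13×10⁻¹⁴) = 1.07×10⁻⁷ A = 107 nA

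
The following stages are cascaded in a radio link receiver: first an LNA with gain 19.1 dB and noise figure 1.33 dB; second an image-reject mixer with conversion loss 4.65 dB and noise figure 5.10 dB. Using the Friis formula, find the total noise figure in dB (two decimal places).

Convert to linear (a loss of L dB is a gain of −L dB): F_i = 10^(NF_i/10), G_i = 10^(G_i,dB/10)
  Stage 1: F_1 = 10^(1.33/10) = 1.358, G_1 = 10^(19.1/10) = 81.28
  Stage 2: F_2 = 10^(5.10/10) = 3.236, G_2 = 10^(−4.65/10) = 0.3428
Friis cascade:
  F = 1.358 + (3.236 − 1)/81.28 = 1.386
NF = 10 log₁₀(1.386) = 1.42 dB

1.42 dB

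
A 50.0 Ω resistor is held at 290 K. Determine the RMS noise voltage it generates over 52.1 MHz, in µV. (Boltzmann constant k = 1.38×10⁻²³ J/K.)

V_n = √(4kTRB)
4kTRB = 4 × 1.38×10⁻²³ × 290 × 5.00×10¹ × 5.21×10⁷ = 4.17×10⁻¹¹ V²
V_n = √(4.17×10⁻¹¹) = 6.46×10⁻⁶ V = 6.46 µV

6.46 µV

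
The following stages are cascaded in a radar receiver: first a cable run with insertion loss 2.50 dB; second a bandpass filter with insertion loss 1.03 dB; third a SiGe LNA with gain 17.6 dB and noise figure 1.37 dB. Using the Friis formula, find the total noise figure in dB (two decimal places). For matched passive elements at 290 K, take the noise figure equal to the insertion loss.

Convert to linear (a loss of L dB is a gain of −L dB): F_i = 10^(NF_i/10), G_i = 10^(G_i,dB/10)
  Stage 1: F_1 = 10^(2.50/10) = 1.778, G_1 = 10^(−2.50/10) = 0.5623
  Stage 2: F_2 = 10^(1.03/10) = 1.268, G_2 = 10^(−1.03/10) = 0.7889
  Stage 3: F_3 = 10^(1.37/10) = 1.371, G_3 = 10^(17.6/10) = 57.54
Friis cascade:
  F = 1.778 + (1.268 − 1)/0.5623 + (1.371 − 1)/0.4436 = 3.090
NF = 10 log₁₀(3.090) = 4.90 dB

4.90 dB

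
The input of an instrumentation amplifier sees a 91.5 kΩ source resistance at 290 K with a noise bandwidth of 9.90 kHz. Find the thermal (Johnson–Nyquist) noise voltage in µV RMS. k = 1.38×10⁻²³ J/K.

3.81 µV

V_n = √(4kTRB)
4kTRB = 4 × 1.38×10⁻²³ × 290 × 9.15×10⁴ × 9.90×10³ = 1.45×10⁻¹¹ V²
V_n = √(1.45×10⁻¹¹) = 3.81×10⁻⁶ V = 3.81 µV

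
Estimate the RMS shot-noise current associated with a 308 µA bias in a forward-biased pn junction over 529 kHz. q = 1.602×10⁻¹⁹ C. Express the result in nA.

7.23 nA

I_n = √(2qI·B)
2qI·B = 2 × 1.602×10⁻¹⁹ × 3.08×10⁻⁴ × 5.29×10⁵ = 5.22×10⁻¹⁷ A²
I_n = √(5.22×10⁻¹⁷) = 7.23×10⁻⁹ A = 7.23 nA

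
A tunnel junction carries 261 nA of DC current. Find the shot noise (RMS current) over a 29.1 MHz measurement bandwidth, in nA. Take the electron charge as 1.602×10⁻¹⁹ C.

1.56 nA

I_n = √(2qI·B)
2qI·B = 2 × 1.602×10⁻¹⁹ × 2.61×10⁻⁷ × 2.91×10⁷ = 2.43×10⁻¹⁸ A²
I_n = √(2.43×10⁻¹⁸) = 1.56×10⁻⁹ A = 1.56 nA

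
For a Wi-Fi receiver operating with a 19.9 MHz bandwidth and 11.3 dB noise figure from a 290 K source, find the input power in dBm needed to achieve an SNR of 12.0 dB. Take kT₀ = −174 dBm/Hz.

Sensitivity = −174 + 10 log₁₀(B) + NF + SNR_min
= −174 + 72.99 + 11.3 + 12.0
= −77.71 dBm → −77.7 dBm

−77.7 dBm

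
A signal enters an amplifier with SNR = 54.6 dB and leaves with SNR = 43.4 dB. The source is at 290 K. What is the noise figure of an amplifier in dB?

NF (dB) = SNR_in(dB) − SNR_out(dB) when the source is at T₀
NF = 54.6 − 43.4 = 11.2 dB

11.2 dB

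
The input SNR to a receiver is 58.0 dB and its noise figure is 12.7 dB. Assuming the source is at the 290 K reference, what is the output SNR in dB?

45.3 dB

By definition F = SNR_in/SNR_out, so in dB: SNR_out = SNR_in − NF
SNR_out = 58.0 − 12.7 = 45.3 dB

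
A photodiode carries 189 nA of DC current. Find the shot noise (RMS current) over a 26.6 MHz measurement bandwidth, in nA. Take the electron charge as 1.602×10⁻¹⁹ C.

1.27 nA

I_n = √(2qI·B)
2qI·B = 2 × 1.602×10⁻¹⁹ × 1.89×10⁻⁷ × 2.66×10⁷ = 1.61×10⁻¹⁸ A²
I_n = √(1.61×10⁻¹⁸) = 1.27×10⁻⁹ A = 1.27 nA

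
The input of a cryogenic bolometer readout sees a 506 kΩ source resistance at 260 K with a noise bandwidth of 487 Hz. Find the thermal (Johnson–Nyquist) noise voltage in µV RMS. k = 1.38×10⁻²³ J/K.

1.88 µV

V_n = √(4kTRB)
4kTRB = 4 × 1.38×10⁻²³ × 260 × 5.06×10⁵ × 4.87×10² = 3.54×10⁻¹² V²
V_n = √(3.54×10⁻¹²) = 1.88×10⁻⁶ V = 1.88 µV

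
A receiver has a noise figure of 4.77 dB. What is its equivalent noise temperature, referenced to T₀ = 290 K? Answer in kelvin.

580 K

F = 10^(4.77/10) = 2.99916
T_e = (F − 1)·T₀ = (2.99916 − 1) × 290 = 580 K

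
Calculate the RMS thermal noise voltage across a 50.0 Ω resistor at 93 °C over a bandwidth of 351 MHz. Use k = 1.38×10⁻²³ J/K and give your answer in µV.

T = 93 °C + 273.15 = 366.15 K
V_n = √(4kTRB)
4kTRB = 4 × 1.38×10⁻²³ × 366.15 × 5.00×10¹ × 3.51×10⁸ = 3.55×10⁻¹⁰ V²
V_n = √(3.55×10⁻¹⁰) = 1.88×10⁻⁵ V = 18.8 µV

18.8 µV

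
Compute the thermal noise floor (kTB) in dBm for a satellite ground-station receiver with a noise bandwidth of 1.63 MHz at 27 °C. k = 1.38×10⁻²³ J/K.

T = 27 °C + 273.15 = 300.15 K
P_n = kTB = 1.38×10⁻²³ × 300.15 × 1.63×10⁶ = 6.75×10⁻¹⁵ W
In dBm: 10 log₁₀(6.75×10⁻¹⁵ / 10⁻³) = −111.7 dBm

−111.7 dBm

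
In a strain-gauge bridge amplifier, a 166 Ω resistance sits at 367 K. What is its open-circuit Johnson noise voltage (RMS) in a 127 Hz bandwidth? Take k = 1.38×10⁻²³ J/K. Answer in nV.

V_n = √(4kTRB)
4kTRB = 4 × 1.38×10⁻²³ × 367 × 1.66×10² × 1.27×10² = 4.27×10⁻¹⁶ V²
V_n = √(4.27×10⁻¹⁶) = 2.07×10⁻⁸ V = 20.7 nV

20.7 nV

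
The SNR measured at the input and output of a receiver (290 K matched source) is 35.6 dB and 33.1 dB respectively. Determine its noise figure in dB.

NF (dB) = SNR_in(dB) − SNR_out(dB) when the source is at T₀
NF = 35.6 − 33.1 = 2.5 dB

2.5 dB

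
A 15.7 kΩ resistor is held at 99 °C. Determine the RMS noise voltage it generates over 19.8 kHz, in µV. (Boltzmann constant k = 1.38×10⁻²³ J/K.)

T = 99 °C + 273.15 = 372.15 K
V_n = √(4kTRB)
4kTRB = 4 × 1.38×10⁻²³ × 372.15 × 1.57×10⁴ × 1.98×10⁴ = 6.39×10⁻¹² V²
V_n = √(6.39×10⁻¹²) = 2.53×10⁻⁶ V = 2.53 µV

2.53 µV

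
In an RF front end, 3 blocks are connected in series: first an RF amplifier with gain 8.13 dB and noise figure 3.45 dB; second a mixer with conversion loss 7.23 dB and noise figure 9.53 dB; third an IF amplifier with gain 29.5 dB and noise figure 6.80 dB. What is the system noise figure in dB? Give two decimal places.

Convert to linear (a loss of L dB is a gain of −L dB): F_i = 10^(NF_i/10), G_i = 10^(G_i,dB/10)
  Stage 1: F_1 = 10^(3.45/10) = 2.213, G_1 = 10^(8.13/10) = 6.501
  Stage 2: F_2 = 10^(9.53/10) = 8.974, G_2 = 10^(−7.23/10) = 0.1892
  Stage 3: F_3 = 10^(6.80/10) = 4.786, G_3 = 10^(29.5/10) = 891.3
Friis cascade:
  F = 2.213 + (8.974 − 1)/6.501 + (4.786 − 1)/1.230 = 6.517
NF = 10 log₁₀(6.517) = 8.14 dB

8.14 dB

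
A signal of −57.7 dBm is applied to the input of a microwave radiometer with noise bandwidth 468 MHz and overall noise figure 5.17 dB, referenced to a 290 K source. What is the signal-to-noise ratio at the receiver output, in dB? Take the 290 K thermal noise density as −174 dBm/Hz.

Noise floor: N = −174 + 10 log₁₀(B) + NF
10 log₁₀(4.68×10⁸) = 86.7 dB
N = −174 + 86.7 + 5.17 = −82.13 dBm
SNR = P_sig − N = −57.7 − (−82.13) = 24.43 dB → 24.4 dB

24.4 dB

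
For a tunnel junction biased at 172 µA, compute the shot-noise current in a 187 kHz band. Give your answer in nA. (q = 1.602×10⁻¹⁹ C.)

I_n = √(2qI·B)
2qI·B = 2 × 1.602×10⁻¹⁹ × 1.72×10⁻⁴ × 1.87×10⁵ = 1.03×10⁻¹⁷ A²
I_n = √(1.03×10⁻¹⁷) = 3.21×10⁻⁹ A = 3.21 nA

3.21 nA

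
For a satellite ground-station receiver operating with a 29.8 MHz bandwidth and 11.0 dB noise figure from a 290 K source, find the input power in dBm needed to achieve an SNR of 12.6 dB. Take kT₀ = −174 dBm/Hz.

−75.7 dBm

Sensitivity = −174 + 10 log₁₀(B) + NF + SNR_min
= −174 + 74.74 + 11.0 + 12.6
= −75.66 dBm → −75.7 dBm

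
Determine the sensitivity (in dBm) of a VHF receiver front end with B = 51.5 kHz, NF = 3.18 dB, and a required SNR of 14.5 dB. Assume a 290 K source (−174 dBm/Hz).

Sensitivity = −174 + 10 log₁₀(B) + NF + SNR_min
= −174 + 47.12 + 3.18 + 14.5
= −109.20 dBm → −109.2 dBm

−109.2 dBm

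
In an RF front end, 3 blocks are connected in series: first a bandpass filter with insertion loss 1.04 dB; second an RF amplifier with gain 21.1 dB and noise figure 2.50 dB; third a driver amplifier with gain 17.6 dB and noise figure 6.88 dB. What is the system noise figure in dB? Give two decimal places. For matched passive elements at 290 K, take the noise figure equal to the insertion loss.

3.61 dB

Convert to linear (a loss of L dB is a gain of −L dB): F_i = 10^(NF_i/10), G_i = 10^(G_i,dB/10)
  Stage 1: F_1 = 10^(1.04/10) = 1.271, G_1 = 10^(−1.04/10) = 0.7870
  Stage 2: F_2 = 10^(2.50/10) = 1.778, G_2 = 10^(21.1/10) = 128.8
  Stage 3: F_3 = 10^(6.88/10) = 4.875, G_3 = 10^(17.6/10) = 57.54
Friis cascade:
  F = 1.271 + (1.778 − 1)/0.7870 + (4.875 − 1)/101.4 = 2.298
NF = 10 log₁₀(2.298) = 3.61 dB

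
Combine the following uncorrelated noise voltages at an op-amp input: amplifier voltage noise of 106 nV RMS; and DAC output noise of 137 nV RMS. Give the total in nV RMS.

Uncorrelated sources add in power (mean-square): V_tot = √(ΣV_i²)
V_tot = √[(1.06×10⁻⁷)² + (1.37×10⁻⁷)²] = 1.73×10⁻⁷ V = 173 nV

173 nV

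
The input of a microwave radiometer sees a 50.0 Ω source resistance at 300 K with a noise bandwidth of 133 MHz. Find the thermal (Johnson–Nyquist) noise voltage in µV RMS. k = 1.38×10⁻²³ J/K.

V_n = √(4kTRB)
4kTRB = 4 × 1.38×10⁻²³ × 300 × 5.00×10¹ × 1.33×10⁸ = 1.10×10⁻¹⁰ V²
V_n = √(1.10×10⁻¹⁰) = 1.05×10⁻⁵ V = 10.5 µV

10.5 µV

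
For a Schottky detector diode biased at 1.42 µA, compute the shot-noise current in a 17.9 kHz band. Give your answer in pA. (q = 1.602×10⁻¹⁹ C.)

90.2 pA

I_n = √(2qI·B)
2qI·B = 2 × 1.602×10⁻¹⁹ × 1.42×10⁻⁶ × 1.79×10⁴ = 8.14×10⁻²¹ A²
I_n = √(8.14×10⁻²¹) = 9.02×10⁻¹¹ A = 90.2 pA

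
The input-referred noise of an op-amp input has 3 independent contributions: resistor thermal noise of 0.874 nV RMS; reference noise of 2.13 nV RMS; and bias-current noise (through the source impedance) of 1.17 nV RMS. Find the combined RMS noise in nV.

Uncorrelated sources add in power (mean-square): V_tot = √(ΣV_i²)
V_tot = √[(8.74×10⁻¹⁰)² + (2.13×10⁻⁹)² + (1.17×10⁻⁹)²] = 2.58×10⁻⁹ V = 2.58 nV

2.58 nV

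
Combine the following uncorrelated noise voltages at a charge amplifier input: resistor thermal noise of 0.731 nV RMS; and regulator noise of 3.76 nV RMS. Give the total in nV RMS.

Uncorrelated sources add in power (mean-square): V_tot = √(ΣV_i²)
V_tot = √[(7.31×10⁻¹⁰)² + (3.76×10⁻⁹)²] = 3.83×10⁻⁹ V = 3.83 nV

3.83 nV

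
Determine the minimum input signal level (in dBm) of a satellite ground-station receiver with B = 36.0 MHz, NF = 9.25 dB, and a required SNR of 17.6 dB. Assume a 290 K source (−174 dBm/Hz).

Sensitivity = −174 + 10 log₁₀(B) + NF + SNR_min
= −174 + 75.56 + 9.25 + 17.6
= −71.59 dBm → −71.6 dBm

−71.6 dBm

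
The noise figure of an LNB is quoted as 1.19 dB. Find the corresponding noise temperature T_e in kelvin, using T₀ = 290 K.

91.4 K

F = 10^(1.19/10) = 1.31522
T_e = (F − 1)·T₀ = (1.31522 − 1) × 290 = 91.4 K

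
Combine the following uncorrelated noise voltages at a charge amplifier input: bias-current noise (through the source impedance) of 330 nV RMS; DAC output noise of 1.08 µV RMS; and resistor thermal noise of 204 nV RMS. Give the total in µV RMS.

Uncorrelated sources add in power (mean-square): V_tot = √(ΣV_i²)
V_tot = √[(3.30×10⁻⁷)² + (1.08×10⁻⁶)² + (2.04×10⁻⁷)²] = 1.15×10⁻⁶ V = 1.15 µV

1.15 µV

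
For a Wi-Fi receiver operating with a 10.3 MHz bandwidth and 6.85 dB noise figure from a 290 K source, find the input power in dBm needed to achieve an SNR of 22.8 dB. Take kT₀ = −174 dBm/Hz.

−74.2 dBm

Sensitivity = −174 + 10 log₁₀(B) + NF + SNR_min
= −174 + 70.13 + 6.85 + 22.8
= −74.22 dBm → −74.2 dBm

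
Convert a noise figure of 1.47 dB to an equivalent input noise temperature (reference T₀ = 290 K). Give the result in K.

117 K

F = 10^(1.47/10) = 1.40281
T_e = (F − 1)·T₀ = (1.40281 − 1) × 290 = 117 K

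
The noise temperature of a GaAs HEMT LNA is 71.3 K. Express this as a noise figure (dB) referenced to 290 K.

0.955 dB

F = 1 + T_e/T₀ = 1 + 71.3/290 = 1.24586
NF = 10 log₁₀(1.24586) = 0.955 dB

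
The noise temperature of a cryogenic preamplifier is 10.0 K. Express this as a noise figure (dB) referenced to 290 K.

0.147 dB

F = 1 + T_e/T₀ = 1 + 10.0/290 = 1.03448
NF = 10 log₁₀(1.03448) = 0.147 dB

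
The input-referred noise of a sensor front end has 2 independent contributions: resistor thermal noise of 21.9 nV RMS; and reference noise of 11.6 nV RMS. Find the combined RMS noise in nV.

Uncorrelated sources add in power (mean-square): V_tot = √(ΣV_i²)
V_tot = √[(2.19×10⁻⁸)² + (1.16×10⁻⁸)²] = 2.48×10⁻⁸ V = 24.8 nV

24.8 nV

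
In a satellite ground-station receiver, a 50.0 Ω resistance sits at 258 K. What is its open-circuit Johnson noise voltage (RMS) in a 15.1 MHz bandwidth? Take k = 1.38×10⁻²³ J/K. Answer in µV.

V_n = √(4kTRB)
4kTRB = 4 × 1.38×10⁻²³ × 258 × 5.00×10¹ × 1.51×10⁷ = 1.08×10⁻¹¹ V²
V_n = √(1.08×10⁻¹¹) = 3.28×10⁻⁶ V = 3.28 µV

3.28 µV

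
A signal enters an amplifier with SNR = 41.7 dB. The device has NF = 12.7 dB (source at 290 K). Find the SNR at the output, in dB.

By definition F = SNR_in/SNR_out, so in dB: SNR_out = SNR_in − NF
SNR_out = 41.7 − 12.7 = 29.0 dB

29.0 dB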